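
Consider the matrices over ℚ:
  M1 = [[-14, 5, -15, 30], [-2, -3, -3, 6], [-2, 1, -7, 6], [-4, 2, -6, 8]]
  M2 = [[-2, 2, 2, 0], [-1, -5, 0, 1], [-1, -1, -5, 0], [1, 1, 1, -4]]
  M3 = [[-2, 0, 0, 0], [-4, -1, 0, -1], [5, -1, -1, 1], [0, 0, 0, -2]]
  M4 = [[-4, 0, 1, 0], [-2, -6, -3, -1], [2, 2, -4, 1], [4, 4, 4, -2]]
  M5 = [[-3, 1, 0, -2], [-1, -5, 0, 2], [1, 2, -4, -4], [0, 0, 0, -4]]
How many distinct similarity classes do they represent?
Characteristic polynomials: χ_{M1} = (x + 4)^4, χ_{M2} = (x + 4)^4, χ_{M3} = (x + 1)^2(x + 2)^2, χ_{M4} = (x + 4)^4, χ_{M5} = (x + 4)^4.

{M1}: invariant factors x + 4, x + 4, (x + 4)^2.

{M2, M4, M5}: invariant factors x + 4, (x + 4)^3.

{M3}: invariant factors x + 2, (x + 1)^2(x + 2).

Matrices are similar if and only if their invariant-factor lists agree; the partition into similarity classes is {M1}, {M2, M4, M5}, {M3}.

3 classes: {M1}, {M2, M4, M5}, {M3}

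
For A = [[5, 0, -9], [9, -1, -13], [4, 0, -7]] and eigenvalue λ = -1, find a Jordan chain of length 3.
We seek v_1 ∈ ker((A + I)^3) \ ker((A + I)^2), then set v_{i+1} = (A + I) v_i.

One such chain is v_1 = [[2, 2, 1]]^T, v_2 = [[3, 5, 2]]^T, v_3 = [[0, 1, 0]]^T. Check: (A + I) v_3 = [[0, 0, 0]]^T = 0.

v_1 = [[2, 2, 1]]^T, v_2 = [[3, 5, 2]]^T, v_3 = [[0, 1, 0]]^T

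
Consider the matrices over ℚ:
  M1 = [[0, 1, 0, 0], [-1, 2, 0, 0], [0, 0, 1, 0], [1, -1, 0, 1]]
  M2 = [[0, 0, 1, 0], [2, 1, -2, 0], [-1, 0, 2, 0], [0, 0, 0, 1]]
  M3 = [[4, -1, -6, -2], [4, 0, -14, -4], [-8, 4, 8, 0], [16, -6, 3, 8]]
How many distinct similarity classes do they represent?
2 classes: {M1, M2}, {M3}

Characteristic polynomials: χ_{M1} = (x - 1)^4, χ_{M2} = (x - 1)^4, χ_{M3} = (x - 6)^2(x - 4)^2.

{M1, M2}: invariant factors x - 1, x - 1, (x - 1)^2.

{M3}: invariant factors (x - 6)^2(x - 4)^2.

Matrices are similar if and only if their invariant-factor lists agree; the partition into similarity classes is {M1, M2}, {M3}.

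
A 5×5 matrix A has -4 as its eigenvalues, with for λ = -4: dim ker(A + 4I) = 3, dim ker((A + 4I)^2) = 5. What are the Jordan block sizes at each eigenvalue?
Jordan blocks: (-4, 2), (-4, 2), (-4, 1)

λ = -4: successive nullity increments [3, 2] count blocks of size ≥ k; block sizes are [2, 2, 1].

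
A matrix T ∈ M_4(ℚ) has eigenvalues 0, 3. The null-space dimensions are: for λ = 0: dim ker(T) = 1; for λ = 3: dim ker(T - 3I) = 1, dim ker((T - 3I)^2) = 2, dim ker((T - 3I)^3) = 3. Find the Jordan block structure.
λ = 0: successive nullity increments [1] count blocks of size ≥ k; block sizes are [1].
λ = 3: successive nullity increments [1, 1, 1] count blocks of size ≥ k; block sizes are [3].

Jordan blocks: (0, 1), (3, 3)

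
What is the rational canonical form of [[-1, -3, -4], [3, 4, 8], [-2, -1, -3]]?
R = [[0, 0, 5], [1, 0, 4], [0, 1, 0]]

The invariant factors of A (the non-unit diagonal entries of the Smith normal form of xI - A over ℚ[x]) are x^3 - 4x - 5, each dividing the next. The characteristic polynomial is their product, x^3 - 4x - 5.

The rational canonical form is the block-diagonal matrix of companion matrices C(f_i):
R = [[0, 0, 5], [1, 0, 4], [0, 1, 0]].

Note the characteristic polynomial does not split into linear factors over ℚ, so A has no Jordan form over ℚ; the rational canonical form exists over any field.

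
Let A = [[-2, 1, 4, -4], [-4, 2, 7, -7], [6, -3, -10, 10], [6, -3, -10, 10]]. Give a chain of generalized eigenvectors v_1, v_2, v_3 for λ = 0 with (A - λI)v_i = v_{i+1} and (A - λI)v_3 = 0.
v_1 = [[2, 2, -1, -2]]^T, v_2 = [[2, 3, -4, -4]]^T, v_3 = [[-1, -2, 3, 3]]^T

We seek v_1 ∈ ker(A^3) \ ker(A^2), then set v_{i+1} = A v_i.

One such chain is v_1 = [[2, 2, -1, -2]]^T, v_2 = [[2, 3, -4, -4]]^T, v_3 = [[-1, -2, 3, 3]]^T. Check: A v_3 = [[0, 0, 0, 0]]^T = 0.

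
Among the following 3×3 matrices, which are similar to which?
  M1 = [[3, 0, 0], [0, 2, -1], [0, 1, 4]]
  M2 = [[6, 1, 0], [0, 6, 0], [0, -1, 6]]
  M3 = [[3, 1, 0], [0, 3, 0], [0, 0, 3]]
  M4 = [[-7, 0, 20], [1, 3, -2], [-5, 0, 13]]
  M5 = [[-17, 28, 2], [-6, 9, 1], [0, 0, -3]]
Characteristic polynomials: χ_{M1} = (x - 3)^3, χ_{M2} = (x - 6)^3, χ_{M3} = (x - 3)^3, χ_{M4} = (x - 3)^3, χ_{M5} = (x + 3)^2(x + 5).

{M1, M3, M4}: invariant factors x - 3, (x - 3)^2.

{M2}: invariant factors x - 6, (x - 6)^2.

{M5}: invariant factors (x + 3)^2(x + 5).

Matrices are similar if and only if their invariant-factor lists agree; the partition into similarity classes is {M1, M3, M4}, {M2}, {M5}.

3 classes: {M1, M3, M4}, {M2}, {M5}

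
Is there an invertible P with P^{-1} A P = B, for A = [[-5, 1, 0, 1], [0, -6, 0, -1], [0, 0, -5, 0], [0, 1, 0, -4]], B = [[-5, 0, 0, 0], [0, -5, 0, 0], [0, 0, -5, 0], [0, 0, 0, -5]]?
No.

Both have characteristic polynomial (x + 5)^4, but the minimal polynomial of A is (x + 5)^2 while the minimal polynomial of B is x + 5. The minimal polynomial is a similarity invariant, so A and B are not similar.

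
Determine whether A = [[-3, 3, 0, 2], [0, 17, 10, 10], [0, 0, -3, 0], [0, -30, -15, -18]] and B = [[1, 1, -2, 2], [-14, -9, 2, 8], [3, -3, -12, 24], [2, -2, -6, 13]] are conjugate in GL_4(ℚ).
Two matrices over a field are similar if and only if they have the same invariant factors.

Both A and B have characteristic polynomial (x - 2)(x + 3)^3 and minimal polynomial (x - 2)(x + 3)^2. Computing further, both have invariant factors x + 3, (x - 2)(x + 3)^2. Hence A and B are similar.

Yes.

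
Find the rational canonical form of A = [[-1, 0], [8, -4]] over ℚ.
The invariant factors of A (the non-unit diagonal entries of the Smith normal form of xI - A over ℚ[x]) are (x + 1)(x + 4), each dividing the next. The characteristic polynomial is their product, (x + 1)(x + 4).

The rational canonical form is the block-diagonal matrix of companion matrices C(f_i):
R = [[0, -4], [1, -5]].

R = [[0, -4], [1, -5]]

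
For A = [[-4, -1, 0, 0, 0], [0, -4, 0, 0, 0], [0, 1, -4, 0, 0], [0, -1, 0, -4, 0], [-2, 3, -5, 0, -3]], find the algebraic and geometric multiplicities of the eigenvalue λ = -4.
The characteristic polynomial is (x + 3)(x + 4)^4, so the factor x + 4 appears with exponent 4: the algebraic multiplicity is 4.

rank(A + 4I) = 2, so the eigenspace has dimension 5 - 2 = 3: the geometric multiplicity is 3.

Since 3 < 4, A is not diagonalizable.

algebraic multiplicity 4, geometric multiplicity 3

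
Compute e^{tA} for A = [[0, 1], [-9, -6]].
e^{tA} = [[(3*t + 1)*e^{-3*t}, t*e^{-3*t}], [-9*t*e^{-3*t}, (1 - 3*t)*e^{-3*t}]]

A has Jordan form J = [[-3, 1], [0, -3]] with A = PJP^{-1}, so e^{tA} = P e^{tJ} P^{-1}.

For a Jordan block J_k(λ), e^{tJ_k(λ)} = e^{λt} · (I + tN + t^2 N^2/2! + ... + t^{k-1} N^{k-1}/(k-1)!) where N is the nilpotent superdiagonal part.

Assembling the blocks and conjugating back gives the entries of e^{tA} as shown above.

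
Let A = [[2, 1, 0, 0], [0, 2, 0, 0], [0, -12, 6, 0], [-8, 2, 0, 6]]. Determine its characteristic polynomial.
xI - A = [[x - 2, -1, 0, 0], [0, x - 2, 0, 0], [0, 12, x - 6, 0], [8, -2, 0, x - 6]].

Expanding det(xI - A) along the first row:
det(xI - A) = + (x - 2)·det([[x - 2, 0, 0], [12, x - 6, 0], [-2, 0, x - 6]]) - (-1)·det([[0, 0, 0], [0, x - 6, 0], [8, 0, x - 6]]) + (0)·det([[0, x - 2, 0], [0, 12, 0], [8, -2, x - 6]]) - (0)·det([[0, x - 2, 0], [0, 12, x - 6], [8, -2, 0]]).

Evaluating gives χ_A(x) = x^4 - 16x^3 + 88x^2 - 192x + 144 = (x - 6)^2(x - 2)^2.

χ_A(x) = (x - 6)^2(x - 2)^2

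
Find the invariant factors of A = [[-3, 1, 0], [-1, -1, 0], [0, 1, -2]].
The Jordan structure of A has elementary divisors (x + 2)^3. Arranging the block sizes at each eigenvalue in decreasing order and taking row products gives the invariant factors.

Invariant factors (smallest first, each dividing the next): (x + 2)^3.

Check: the last factor (x + 2)^3 is the minimal polynomial, and the product (x + 2)^3 is the characteristic polynomial.

(x + 2)^3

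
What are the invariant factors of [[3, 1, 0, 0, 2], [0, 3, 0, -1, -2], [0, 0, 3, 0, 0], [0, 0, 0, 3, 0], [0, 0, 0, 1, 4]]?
x - 3, (x - 4)(x - 3)^3

The Jordan structure of A has elementary divisors (x - 3)^3, (x - 3), (x - 4). Arranging the block sizes at each eigenvalue in decreasing order and taking row products gives the invariant factors.

Invariant factors (smallest first, each dividing the next): x - 3, (x - 4)(x - 3)^3.

Check: the last factor (x - 4)(x - 3)^3 is the minimal polynomial, and the product (x - 4)(x - 3)^4 is the characteristic polynomial.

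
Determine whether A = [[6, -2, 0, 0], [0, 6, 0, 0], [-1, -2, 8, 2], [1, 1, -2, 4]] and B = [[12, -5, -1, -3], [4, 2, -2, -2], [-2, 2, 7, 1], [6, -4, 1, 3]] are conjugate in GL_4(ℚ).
Yes.

Two matrices over a field are similar if and only if they have the same invariant factors.

Both A and B have characteristic polynomial (x - 6)^4 and minimal polynomial (x - 6)^2. Computing further, both have invariant factors (x - 6)^2, (x - 6)^2. Hence A and B are similar.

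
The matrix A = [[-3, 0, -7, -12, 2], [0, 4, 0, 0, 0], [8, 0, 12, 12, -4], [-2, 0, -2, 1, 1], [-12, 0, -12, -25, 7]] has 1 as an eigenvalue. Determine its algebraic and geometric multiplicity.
The characteristic polynomial is (x - 6)^2(x - 4)^2(x - 1), so the factor x - 1 appears with exponent 1: the algebraic multiplicity is 1.

rank(A - I) = 4, so the eigenspace has dimension 5 - 4 = 1: the geometric multiplicity is 1.

algebraic multiplicity 1, geometric multiplicity 1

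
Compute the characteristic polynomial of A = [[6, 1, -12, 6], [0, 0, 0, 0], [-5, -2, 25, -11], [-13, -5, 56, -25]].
xI - A = [[x - 6, -1, 12, -6], [0, x, 0, 0], [5, 2, x - 25, 11], [13, 5, -56, x + 25]].

Expanding det(xI - A) along the first row:
det(xI - A) = + (x - 6)·det([[x, 0, 0], [2, x - 25, 11], [5, -56, x + 25]]) - (-1)·det([[0, 0, 0], [5, x - 25, 11], [13, -56, x + 25]]) + (12)·det([[0, x, 0], [5, 2, 11], [13, 5, x + 25]]) - (-6)·det([[0, x, 0], [5, 2, x - 25], [13, 5, -56]]).

Evaluating gives χ_A(x) = x^4 - 6x^3 + 9x^2 = x^2(x - 3)^2.

χ_A(x) = x^2(x - 3)^2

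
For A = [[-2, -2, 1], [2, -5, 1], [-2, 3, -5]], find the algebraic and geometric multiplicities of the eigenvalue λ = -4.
algebraic multiplicity 3, geometric multiplicity 1

The characteristic polynomial is (x + 4)^3, so the factor x + 4 appears with exponent 3: the algebraic multiplicity is 3.

rank(A + 4I) = 2, so the eigenspace has dimension 3 - 2 = 1: the geometric multiplicity is 1.

Since 1 < 3, A is not diagonalizable.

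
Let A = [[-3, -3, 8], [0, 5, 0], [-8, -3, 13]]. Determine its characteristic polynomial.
χ_A(x) = (x - 5)^3

xI - A = [[x + 3, 3, -8], [0, x - 5, 0], [8, 3, x - 13]].

Expanding det(xI - A) along the first row:
det(xI - A) = + (x + 3)·det([[x - 5, 0], [3, x - 13]]) - (3)·det([[0, 0], [8, x - 13]]) + (-8)·det([[0, x - 5], [8, 3]]).

Evaluating gives χ_A(x) = x^3 - 15x^2 + 75x - 125 = (x - 5)^3.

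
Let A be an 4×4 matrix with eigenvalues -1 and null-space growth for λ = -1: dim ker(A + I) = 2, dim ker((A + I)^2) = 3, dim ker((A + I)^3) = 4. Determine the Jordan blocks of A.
λ = -1: successive nullity increments [2, 1, 1] count blocks of size ≥ k; block sizes are [3, 1].

Jordan blocks: (-1, 3), (-1, 1)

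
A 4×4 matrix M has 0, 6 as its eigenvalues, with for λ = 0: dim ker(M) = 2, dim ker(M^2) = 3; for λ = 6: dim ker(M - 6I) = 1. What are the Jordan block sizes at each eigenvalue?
λ = 0: successive nullity increments [2, 1] count blocks of size ≥ k; block sizes are [2, 1].
λ = 6: successive nullity increments [1] count blocks of size ≥ k; block sizes are [1].

Jordan blocks: (0, 2), (0, 1), (6, 1)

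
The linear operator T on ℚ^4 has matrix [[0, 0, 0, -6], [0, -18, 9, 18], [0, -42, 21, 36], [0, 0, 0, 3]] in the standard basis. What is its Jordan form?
The characteristic polynomial is det(xI - A) = x^2(x - 3)^2, so the eigenvalues are 0 (algebraic multiplicity 2), 3 (algebraic multiplicity 2).

For λ = 0: rank(A) = 2. The eigenspace has dimension 4 - 2 = 2, so there are 2 Jordan blocks; the rank sequence gives block sizes [1, 1].

For λ = 3: rank(A - 3I) = 2. The eigenspace has dimension 4 - 2 = 2, so there are 2 Jordan blocks; the rank sequence gives block sizes [1, 1].

Assembling the blocks gives the Jordan form J above.

J = [[0, 0, 0, 0], [0, 0, 0, 0], [0, 0, 3, 0], [0, 0, 0, 3]]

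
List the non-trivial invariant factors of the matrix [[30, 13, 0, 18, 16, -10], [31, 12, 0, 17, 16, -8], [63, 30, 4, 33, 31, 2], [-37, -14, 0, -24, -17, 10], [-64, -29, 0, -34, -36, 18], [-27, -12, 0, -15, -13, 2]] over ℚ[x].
The Jordan structure of A has elementary divisors (x + 5)^2, (x + 2)^3, (x - 4). Arranging the block sizes at each eigenvalue in decreasing order and taking row products gives the invariant factors.

Invariant factors (smallest first, each dividing the next): (x - 4)(x + 2)^3(x + 5)^2.

Check: the last factor (x - 4)(x + 2)^3(x + 5)^2 is the minimal polynomial, and the product (x - 4)(x + 2)^3(x + 5)^2 is the characteristic polynomial.

(x - 4)(x + 2)^3(x + 5)^2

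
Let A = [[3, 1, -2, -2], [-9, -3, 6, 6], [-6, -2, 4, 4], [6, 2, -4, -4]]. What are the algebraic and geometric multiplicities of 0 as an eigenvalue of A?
The characteristic polynomial is x^4, so the factor x appears with exponent 4: the algebraic multiplicity is 4.

rank(A) = 1, so the eigenspace has dimension 4 - 1 = 3: the geometric multiplicity is 3.

Since 3 < 4, A is not diagonalizable.

algebraic multiplicity 4, geometric multiplicity 3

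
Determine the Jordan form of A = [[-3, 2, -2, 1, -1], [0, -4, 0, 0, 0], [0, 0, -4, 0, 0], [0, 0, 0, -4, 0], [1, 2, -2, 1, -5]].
J = [[-4, 1, 0, 0, 0], [0, -4, 0, 0, 0], [0, 0, -4, 0, 0], [0, 0, 0, -4, 0], [0, 0, 0, 0, -4]]

The characteristic polynomial is det(xI - A) = (x + 4)^5, so the eigenvalues are -4 (algebraic multiplicity 5).

For λ = -4: rank(A + 4I) = 1, rank((A + 4I)^2) = 0. The eigenspace has dimension 5 - 1 = 4, so there are 4 Jordan blocks; the rank sequence gives block sizes [2, 1, 1, 1].

Assembling the blocks gives the Jordan form J above.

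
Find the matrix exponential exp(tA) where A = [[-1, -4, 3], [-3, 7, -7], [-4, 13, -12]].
A has Jordan form J = [[-2, 1, 0], [0, -2, 1], [0, 0, -2]] with A = PJP^{-1}, so e^{tA} = P e^{tJ} P^{-1}.

For a Jordan block J_k(λ), e^{tJ_k(λ)} = e^{λt} · (I + tN + t^2 N^2/2! + ... + t^{k-1} N^{k-1}/(k-1)!) where N is the nilpotent superdiagonal part.

Assembling the blocks and conjugating back gives the entries of e^{tA} as shown above.

e^{tA} = [[(t^2/2 + t + 1)*e^{-2*t}, t*(-t - 8)*e^{-2*t}/2, t*(t + 6)*e^{-2*t}/2], [t*(-t - 3)*e^{-2*t}, (t^2 + 9*t + 1)*e^{-2*t}, t*(-t - 7)*e^{-2*t}], [t*(-3*t - 8)*e^{-2*t}/2, t*(3*t + 26)*e^{-2*t}/2, (-3*t^2 - 20*t + 2)*e^{-2*t}/2]]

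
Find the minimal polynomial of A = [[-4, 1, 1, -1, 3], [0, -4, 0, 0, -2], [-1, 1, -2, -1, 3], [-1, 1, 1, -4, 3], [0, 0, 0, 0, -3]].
The characteristic polynomial factors as (x + 3)^3(x + 4)^2. The minimal polynomial is ∏(x - λ)^{k_λ} where k_λ is the size of the largest Jordan block at λ.

For λ = -4: rank(A + 4I) = 4, and the largest Jordan block has size 2 (the smallest k with rank((A + 4I)^k) = rank((A + 4I)^(k+1))).
For λ = -3: rank(A + 3I) = 2, and the largest Jordan block has size 1 (the smallest k with rank((A + 3I)^k) = rank((A + 3I)^(k+1))).

So m_A(x) = (x + 3)(x + 4)^2.

m_A(x) = (x + 3)(x + 4)^2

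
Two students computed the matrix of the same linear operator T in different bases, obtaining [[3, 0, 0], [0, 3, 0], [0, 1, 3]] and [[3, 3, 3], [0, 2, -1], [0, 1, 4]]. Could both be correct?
Yes.

Two matrices over a field are similar if and only if they have the same invariant factors.

Both A and B have characteristic polynomial (x - 3)^3 and minimal polynomial (x - 3)^2. Computing further, both have invariant factors x - 3, (x - 3)^2. Hence A and B are similar.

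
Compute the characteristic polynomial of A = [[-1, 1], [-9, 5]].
χ_A(x) = (x - 2)^2

xI - A = [[x + 1, -1], [9, x - 5]].

Expanding det(xI - A) along the first row:
det(xI - A) = + (x + 1)·det([[x - 5]]) - (-1)·det([[9]]).

Evaluating gives χ_A(x) = x^2 - 4x + 4 = (x - 2)^2.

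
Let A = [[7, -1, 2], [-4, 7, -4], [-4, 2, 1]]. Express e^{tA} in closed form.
A has Jordan form J = [[5, 1, 0], [0, 5, 0], [0, 0, 5]] with A = PJP^{-1}, so e^{tA} = P e^{tJ} P^{-1}.

For a Jordan block J_k(λ), e^{tJ_k(λ)} = e^{λt} · (I + tN + t^2 N^2/2! + ... + t^{k-1} N^{k-1}/(k-1)!) where N is the nilpotent superdiagonal part.

Assembling the blocks and conjugating back gives the entries of e^{tA} as shown above.

e^{tA} = [[(2*t + 1)*e^{5*t}, -t*e^{5*t}, 2*t*e^{5*t}], [-4*t*e^{5*t}, (2*t + 1)*e^{5*t}, -4*t*e^{5*t}], [-4*t*e^{5*t}, 2*t*e^{5*t}, (1 - 4*t)*e^{5*t}]]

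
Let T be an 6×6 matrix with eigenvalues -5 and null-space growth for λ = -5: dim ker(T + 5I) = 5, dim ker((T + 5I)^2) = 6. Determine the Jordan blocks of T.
Jordan blocks: (-5, 2), (-5, 1), (-5, 1), (-5, 1), (-5, 1)

λ = -5: successive nullity increments [5, 1] count blocks of size ≥ k; block sizes are [2, 1, 1, 1, 1].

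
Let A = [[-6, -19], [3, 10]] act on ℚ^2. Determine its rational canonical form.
R = [[0, 3], [1, 4]]

The invariant factors of A (the non-unit diagonal entries of the Smith normal form of xI - A over ℚ[x]) are x^2 - 4x - 3, each dividing the next. The characteristic polynomial is their product, x^2 - 4x - 3.

The rational canonical form is the block-diagonal matrix of companion matrices C(f_i):
R = [[0, 3], [1, 4]].

Note the characteristic polynomial does not split into linear factors over ℚ, so A has no Jordan form over ℚ; the rational canonical form exists over any field.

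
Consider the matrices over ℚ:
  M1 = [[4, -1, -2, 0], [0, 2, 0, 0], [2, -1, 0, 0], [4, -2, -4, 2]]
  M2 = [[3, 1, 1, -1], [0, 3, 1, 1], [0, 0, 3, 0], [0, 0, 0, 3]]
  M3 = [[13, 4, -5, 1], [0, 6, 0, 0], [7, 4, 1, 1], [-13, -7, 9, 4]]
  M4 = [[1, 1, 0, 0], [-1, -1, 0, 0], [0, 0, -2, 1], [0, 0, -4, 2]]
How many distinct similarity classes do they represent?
4 classes: {M1}, {M2}, {M3}, {M4}

Characteristic polynomials: χ_{M1} = (x - 2)^4, χ_{M2} = (x - 3)^4, χ_{M3} = (x - 6)^4, χ_{M4} = x^4.

{M1}: invariant factors x - 2, x - 2, (x - 2)^2.

{M2}: invariant factors x - 3, (x - 3)^3.

{M3}: invariant factors x - 6, (x - 6)^3.

{M4}: invariant factors x^2, x^2.

Matrices are similar if and only if their invariant-factor lists agree; the partition into similarity classes is {M1}, {M2}, {M3}, {M4}.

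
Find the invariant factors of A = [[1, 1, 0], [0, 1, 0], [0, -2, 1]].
x - 1, (x - 1)^2

The Jordan structure of A has elementary divisors (x - 1)^2, (x - 1). Arranging the block sizes at each eigenvalue in decreasing order and taking row products gives the invariant factors.

Invariant factors (smallest first, each dividing the next): x - 1, (x - 1)^2.

Check: the last factor (x - 1)^2 is the minimal polynomial, and the product (x - 1)^3 is the characteristic polynomial.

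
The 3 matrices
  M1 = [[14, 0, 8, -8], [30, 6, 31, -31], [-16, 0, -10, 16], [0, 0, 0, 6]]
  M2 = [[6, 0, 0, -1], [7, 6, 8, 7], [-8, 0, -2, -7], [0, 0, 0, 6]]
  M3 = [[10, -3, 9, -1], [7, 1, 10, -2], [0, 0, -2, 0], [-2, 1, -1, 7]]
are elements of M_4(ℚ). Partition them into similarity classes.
2 classes: {M1}, {M2, M3}

Characteristic polynomials: χ_{M1} = (x - 6)^3(x + 2), χ_{M2} = (x - 6)^3(x + 2), χ_{M3} = (x - 6)^3(x + 2).

{M1}: invariant factors x - 6, (x - 6)^2(x + 2).

{M2, M3}: invariant factors (x - 6)^3(x + 2).

Matrices are similar if and only if their invariant-factor lists agree; the partition into similarity classes is {M1}, {M2, M3}.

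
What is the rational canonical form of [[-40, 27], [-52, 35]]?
R = [[0, -4], [1, -5]]

The invariant factors of A (the non-unit diagonal entries of the Smith normal form of xI - A over ℚ[x]) are (x + 1)(x + 4), each dividing the next. The characteristic polynomial is their product, (x + 1)(x + 4).

The rational canonical form is the block-diagonal matrix of companion matrices C(f_i):
R = [[0, -4], [1, -5]].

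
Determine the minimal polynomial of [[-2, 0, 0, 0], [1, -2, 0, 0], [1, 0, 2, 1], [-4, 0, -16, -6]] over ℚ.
The characteristic polynomial factors as (x + 2)^4. The minimal polynomial is ∏(x - λ)^{k_λ} where k_λ is the size of the largest Jordan block at λ.

For λ = -2: rank(A + 2I) = 2, and the largest Jordan block has size 2 (the smallest k with rank((A + 2I)^k) = rank((A + 2I)^(k+1))).

So m_A(x) = (x + 2)^2.

m_A(x) = (x + 2)^2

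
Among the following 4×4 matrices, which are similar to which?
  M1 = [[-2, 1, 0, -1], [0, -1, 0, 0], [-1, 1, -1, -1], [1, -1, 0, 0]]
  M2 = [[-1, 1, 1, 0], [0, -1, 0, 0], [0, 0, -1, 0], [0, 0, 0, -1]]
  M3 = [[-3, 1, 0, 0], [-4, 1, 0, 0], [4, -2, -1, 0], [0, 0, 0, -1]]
Characteristic polynomials: χ_{M1} = (x + 1)^4, χ_{M2} = (x + 1)^4, χ_{M3} = (x + 1)^4.

{M1, M2, M3}: invariant factors x + 1, x + 1, (x + 1)^2.

Matrices are similar if and only if their invariant-factor lists agree; the partition into similarity classes is {M1, M2, M3}.

1 class: {M1, M2, M3}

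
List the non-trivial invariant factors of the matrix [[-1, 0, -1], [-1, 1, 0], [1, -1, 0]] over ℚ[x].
x^3

The Jordan structure of A has elementary divisors x^3. Arranging the block sizes at each eigenvalue in decreasing order and taking row products gives the invariant factors.

Invariant factors (smallest first, each dividing the next): x^3.

Check: the last factor x^3 is the minimal polynomial, and the product x^3 is the characteristic polynomial.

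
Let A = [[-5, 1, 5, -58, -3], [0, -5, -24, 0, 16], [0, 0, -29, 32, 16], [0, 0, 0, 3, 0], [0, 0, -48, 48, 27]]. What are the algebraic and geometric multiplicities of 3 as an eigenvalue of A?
The characteristic polynomial is (x - 3)^2(x + 5)^3, so the factor x - 3 appears with exponent 2: the algebraic multiplicity is 2.

rank(A - 3I) = 3, so the eigenspace has dimension 5 - 3 = 2: the geometric multiplicity is 2.

algebraic multiplicity 2, geometric multiplicity 2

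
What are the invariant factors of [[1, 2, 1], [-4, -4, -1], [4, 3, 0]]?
The Jordan structure of A has elementary divisors (x + 1)^3. Arranging the block sizes at each eigenvalue in decreasing order and taking row products gives the invariant factors.

Invariant factors (smallest first, each dividing the next): (x + 1)^3.

Check: the last factor (x + 1)^3 is the minimal polynomial, and the product (x + 1)^3 is the characteristic polynomial.

(x + 1)^3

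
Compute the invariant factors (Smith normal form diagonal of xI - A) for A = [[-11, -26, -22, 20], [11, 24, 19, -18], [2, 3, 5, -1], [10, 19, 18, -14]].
The Jordan structure of A has elementary divisors (x + 5), (x - 3)^3. Arranging the block sizes at each eigenvalue in decreasing order and taking row products gives the invariant factors.

Invariant factors (smallest first, each dividing the next): (x - 3)^3(x + 5).

Check: the last factor (x - 3)^3(x + 5) is the minimal polynomial, and the product (x - 3)^3(x + 5) is the characteristic polynomial.

(x - 3)^3(x + 5)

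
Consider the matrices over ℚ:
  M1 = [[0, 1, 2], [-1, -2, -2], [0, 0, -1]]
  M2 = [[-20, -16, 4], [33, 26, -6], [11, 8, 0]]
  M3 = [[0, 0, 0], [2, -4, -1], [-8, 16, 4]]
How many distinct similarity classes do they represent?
Characteristic polynomials: χ_{M1} = (x + 1)^3, χ_{M2} = (x - 2)^3, χ_{M3} = x^3.

{M1}: invariant factors x + 1, (x + 1)^2.

{M2}: invariant factors x - 2, (x - 2)^2.

{M3}: invariant factors x, x^2.

Matrices are similar if and only if their invariant-factor lists agree; the partition into similarity classes is {M1}, {M2}, {M3}.

3 classes: {M1}, {M2}, {M3}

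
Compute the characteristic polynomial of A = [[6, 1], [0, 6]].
χ_A(x) = (x - 6)^2

xI - A = [[x - 6, -1], [0, x - 6]].

Expanding det(xI - A) along the first row:
det(xI - A) = + (x - 6)·det([[x - 6]]) - (-1)·det([[0]]).

Evaluating gives χ_A(x) = x^2 - 12x + 36 = (x - 6)^2.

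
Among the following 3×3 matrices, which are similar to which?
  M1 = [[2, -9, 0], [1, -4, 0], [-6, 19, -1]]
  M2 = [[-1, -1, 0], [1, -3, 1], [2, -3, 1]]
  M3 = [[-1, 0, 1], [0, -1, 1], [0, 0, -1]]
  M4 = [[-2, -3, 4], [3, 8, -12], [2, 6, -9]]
2 classes: {M1, M2}, {M3, M4}

Characteristic polynomials: χ_{M1} = (x + 1)^3, χ_{M2} = (x + 1)^3, χ_{M3} = (x + 1)^3, χ_{M4} = (x + 1)^3.

{M1, M2}: invariant factors (x + 1)^3.

{M3, M4}: invariant factors x + 1, (x + 1)^2.

Matrices are similar if and only if their invariant-factor lists agree; the partition into similarity classes is {M1, M2}, {M3, M4}.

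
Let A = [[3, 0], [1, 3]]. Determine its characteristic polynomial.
xI - A = [[x - 3, 0], [-1, x - 3]].

Expanding det(xI - A) along the first row:
det(xI - A) = + (x - 3)·det([[x - 3]]) - (0)·det([[-1]]).

Evaluating gives χ_A(x) = x^2 - 6x + 9 = (x - 3)^2.

χ_A(x) = (x - 3)^2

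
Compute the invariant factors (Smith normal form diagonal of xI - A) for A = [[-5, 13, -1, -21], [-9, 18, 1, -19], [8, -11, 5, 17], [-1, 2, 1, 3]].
(x - 6)(x - 5)^3

The Jordan structure of A has elementary divisors (x - 5)^3, (x - 6). Arranging the block sizes at each eigenvalue in decreasing order and taking row products gives the invariant factors.

Invariant factors (smallest first, each dividing the next): (x - 6)(x - 5)^3.

Check: the last factor (x - 6)(x - 5)^3 is the minimal polynomial, and the product (x - 6)(x - 5)^3 is the characteristic polynomial.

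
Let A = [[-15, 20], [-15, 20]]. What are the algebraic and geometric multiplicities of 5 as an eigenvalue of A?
The characteristic polynomial is x(x - 5), so the factor x - 5 appears with exponent 1: the algebraic multiplicity is 1.

rank(A - 5I) = 1, so the eigenspace has dimension 2 - 1 = 1: the geometric multiplicity is 1.

algebraic multiplicity 1, geometric multiplicity 1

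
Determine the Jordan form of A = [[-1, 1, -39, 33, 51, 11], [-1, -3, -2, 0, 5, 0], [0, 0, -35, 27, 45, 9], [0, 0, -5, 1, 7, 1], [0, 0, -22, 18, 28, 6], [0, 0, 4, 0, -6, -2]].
J = [[-2, 1, 0, 0, 0, 0], [0, -2, 1, 0, 0, 0], [0, 0, -2, 0, 0, 0], [0, 0, 0, -2, 1, 0], [0, 0, 0, 0, -2, 0], [0, 0, 0, 0, 0, -2]]

The characteristic polynomial is det(xI - A) = (x + 2)^6, so the eigenvalues are -2 (algebraic multiplicity 6).

For λ = -2: rank(A + 2I) = 3, rank((A + 2I)^2) = 1, rank((A + 2I)^3) = 0. The eigenspace has dimension 6 - 3 = 3, so there are 3 Jordan blocks; the rank sequence gives block sizes [3, 2, 1].

Assembling the blocks gives the Jordan form J above.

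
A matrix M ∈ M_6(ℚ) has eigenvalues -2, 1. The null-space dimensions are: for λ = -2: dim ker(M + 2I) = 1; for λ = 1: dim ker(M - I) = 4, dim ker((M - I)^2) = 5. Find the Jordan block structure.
λ = -2: successive nullity increments [1] count blocks of size ≥ k; block sizes are [1].
λ = 1: successive nullity increments [4, 1] count blocks of size ≥ k; block sizes are [2, 1, 1, 1].

Jordan blocks: (-2, 1), (1, 2), (1, 1), (1, 1), (1, 1)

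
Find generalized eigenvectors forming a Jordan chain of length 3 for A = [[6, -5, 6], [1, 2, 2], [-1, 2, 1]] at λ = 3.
v_1 = [[2, 1, 0]]^T, v_2 = [[1, 1, 0]]^T, v_3 = [[-2, 0, 1]]^T

We seek v_1 ∈ ker((A - 3I)^3) \ ker((A - 3I)^2), then set v_{i+1} = (A - 3I) v_i.

One such chain is v_1 = [[2, 1, 0]]^T, v_2 = [[1, 1, 0]]^T, v_3 = [[-2, 0, 1]]^T. Check: (A - 3I) v_3 = [[0, 0, 0]]^T = 0.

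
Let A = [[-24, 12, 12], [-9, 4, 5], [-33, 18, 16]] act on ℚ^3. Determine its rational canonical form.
R = [[0, 0, 12], [1, 0, 2], [0, 1, -4]]

The invariant factors of A (the non-unit diagonal entries of the Smith normal form of xI - A over ℚ[x]) are (x + 2)(x^2 + 2x - 6), each dividing the next. The characteristic polynomial is their product, (x + 2)(x^2 + 2x - 6).

The rational canonical form is the block-diagonal matrix of companion matrices C(f_i):
R = [[0, 0, 12], [1, 0, 2], [0, 1, -4]].

Note the characteristic polynomial does not split into linear factors over ℚ, so A has no Jordan form over ℚ; the rational canonical form exists over any field.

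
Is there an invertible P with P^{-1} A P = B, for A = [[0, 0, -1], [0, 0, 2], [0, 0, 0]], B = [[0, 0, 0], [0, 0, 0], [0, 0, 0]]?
No.

Both have characteristic polynomial x^3, but the minimal polynomial of A is x^2 while the minimal polynomial of B is x. The minimal polynomial is a similarity invariant, so A and B are not similar.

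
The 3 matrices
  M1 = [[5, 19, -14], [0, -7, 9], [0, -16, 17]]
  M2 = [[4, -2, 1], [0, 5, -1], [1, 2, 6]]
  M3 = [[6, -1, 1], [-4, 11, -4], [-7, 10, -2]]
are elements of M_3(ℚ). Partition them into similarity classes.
Characteristic polynomials: χ_{M1} = (x - 5)^3, χ_{M2} = (x - 5)^3, χ_{M3} = (x - 5)^3.

{M1, M2, M3}: invariant factors (x - 5)^3.

Matrices are similar if and only if their invariant-factor lists agree; the partition into similarity classes is {M1, M2, M3}.

1 class: {M1, M2, M3}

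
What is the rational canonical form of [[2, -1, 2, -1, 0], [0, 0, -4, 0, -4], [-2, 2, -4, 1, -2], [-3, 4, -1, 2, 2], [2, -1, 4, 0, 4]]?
R = [[2, 0, 0, 0, 0], [0, 0, 0, 0, -4], [0, 1, 0, 0, -2], [0, 0, 1, 0, 2], [0, 0, 0, 1, 2]]

The invariant factors of A (the non-unit diagonal entries of the Smith normal form of xI - A over ℚ[x]) are x - 2, (x - 2)(x^3 - 2x - 2), each dividing the next. The characteristic polynomial is their product, (x - 2)^2(x^3 - 2x - 2).

The rational canonical form is the block-diagonal matrix of companion matrices C(f_i):
R = [[2, 0, 0, 0, 0], [0, 0, 0, 0, -4], [0, 1, 0, 0, -2], [0, 0, 1, 0, 2], [0, 0, 0, 1, 2]].

Note the characteristic polynomial does not split into linear factors over ℚ, so A has no Jordan form over ℚ; the rational canonical form exists over any field.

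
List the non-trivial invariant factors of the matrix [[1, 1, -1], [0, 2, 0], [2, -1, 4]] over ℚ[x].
(x - 3)(x - 2)^2

The Jordan structure of A has elementary divisors (x - 2)^2, (x - 3). Arranging the block sizes at each eigenvalue in decreasing order and taking row products gives the invariant factors.

Invariant factors (smallest first, each dividing the next): (x - 3)(x - 2)^2.

Check: the last factor (x - 3)(x - 2)^2 is the minimal polynomial, and the product (x - 3)(x - 2)^2 is the characteristic polynomial.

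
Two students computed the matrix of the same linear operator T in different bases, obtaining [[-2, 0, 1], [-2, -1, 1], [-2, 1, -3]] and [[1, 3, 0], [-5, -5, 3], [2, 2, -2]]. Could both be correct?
Yes.

Two matrices over a field are similar if and only if they have the same invariant factors.

Both A and B have characteristic polynomial (x + 2)^3 and minimal polynomial (x + 2)^3. Computing further, both have invariant factors (x + 2)^3. Hence A and B are similar.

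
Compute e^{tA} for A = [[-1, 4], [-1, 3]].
A has Jordan form J = [[1, 1], [0, 1]] with A = PJP^{-1}, so e^{tA} = P e^{tJ} P^{-1}.

For a Jordan block J_k(λ), e^{tJ_k(λ)} = e^{λt} · (I + tN + t^2 N^2/2! + ... + t^{k-1} N^{k-1}/(k-1)!) where N is the nilpotent superdiagonal part.

Assembling the blocks and conjugating back gives the entries of e^{tA} as shown above.

e^{tA} = [[(1 - 2*t)*e^{t}, 4*t*e^{t}], [-t*e^{t}, (2*t + 1)*e^{t}]]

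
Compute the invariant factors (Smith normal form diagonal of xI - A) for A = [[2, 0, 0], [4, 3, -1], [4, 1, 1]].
x - 2, (x - 2)^2

The Jordan structure of A has elementary divisors (x - 2)^2, (x - 2). Arranging the block sizes at each eigenvalue in decreasing order and taking row products gives the invariant factors.

Invariant factors (smallest first, each dividing the next): x - 2, (x - 2)^2.

Check: the last factor (x - 2)^2 is the minimal polynomial, and the product (x - 2)^3 is the characteristic polynomial.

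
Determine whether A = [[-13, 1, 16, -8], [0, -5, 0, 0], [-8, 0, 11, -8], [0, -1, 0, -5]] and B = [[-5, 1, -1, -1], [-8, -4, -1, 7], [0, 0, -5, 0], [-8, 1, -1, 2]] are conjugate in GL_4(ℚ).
Yes.

Two matrices over a field are similar if and only if they have the same invariant factors.

Both A and B have characteristic polynomial (x - 3)(x + 5)^3 and minimal polynomial (x - 3)(x + 5)^2. Computing further, both have invariant factors x + 5, (x - 3)(x + 5)^2. Hence A and B are similar.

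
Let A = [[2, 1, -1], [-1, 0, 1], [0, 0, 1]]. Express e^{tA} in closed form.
e^{tA} = [[(t + 1)*e^{t}, t*e^{t}, -t*e^{t}], [-t*e^{t}, (1 - t)*e^{t}, t*e^{t}], [0, 0, e^{t}]]

A has Jordan form J = [[1, 1, 0], [0, 1, 0], [0, 0, 1]] with A = PJP^{-1}, so e^{tA} = P e^{tJ} P^{-1}.

For a Jordan block J_k(λ), e^{tJ_k(λ)} = e^{λt} · (I + tN + t^2 N^2/2! + ... + t^{k-1} N^{k-1}/(k-1)!) where N is the nilpotent superdiagonal part.

Assembling the blocks and conjugating back gives the entries of e^{tA} as shown above.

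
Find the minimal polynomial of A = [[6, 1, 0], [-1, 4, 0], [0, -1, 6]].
m_A(x) = (x - 6)(x - 5)^2

The characteristic polynomial factors as (x - 6)(x - 5)^2. The minimal polynomial is ∏(x - λ)^{k_λ} where k_λ is the size of the largest Jordan block at λ.

For λ = 5: rank(A - 5I) = 2, and the largest Jordan block has size 2 (the smallest k with rank((A - 5I)^k) = rank((A - 5I)^(k+1))).
For λ = 6: rank(A - 6I) = 2, and the largest Jordan block has size 1 (the smallest k with rank((A - 6I)^k) = rank((A - 6I)^(k+1))).

So m_A(x) = (x - 6)(x - 5)^2.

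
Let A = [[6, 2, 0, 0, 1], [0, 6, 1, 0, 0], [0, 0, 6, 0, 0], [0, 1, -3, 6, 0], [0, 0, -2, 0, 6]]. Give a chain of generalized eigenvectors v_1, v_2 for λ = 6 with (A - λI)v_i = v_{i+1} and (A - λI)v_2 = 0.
We seek v_1 ∈ ker((A - 6I)^2) \ ker(A - 6I), then set v_{i+1} = (A - 6I) v_i.

One such chain is v_1 = [[0, 0, 0, 3, 1]]^T, v_2 = [[1, 0, 0, 0, 0]]^T. Check: (A - 6I) v_2 = [[0, 0, 0, 0, 0]]^T = 0.

v_1 = [[0, 0, 0, 3, 1]]^T, v_2 = [[1, 0, 0, 0, 0]]^T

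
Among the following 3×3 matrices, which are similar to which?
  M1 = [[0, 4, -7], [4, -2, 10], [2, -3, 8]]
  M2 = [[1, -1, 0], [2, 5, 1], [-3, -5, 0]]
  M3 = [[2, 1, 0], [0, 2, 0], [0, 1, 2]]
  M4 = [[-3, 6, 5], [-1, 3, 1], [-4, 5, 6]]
Characteristic polynomials: χ_{M1} = (x - 2)^3, χ_{M2} = (x - 2)^3, χ_{M3} = (x - 2)^3, χ_{M4} = (x - 2)^3.

{M1, M2, M4}: invariant factors (x - 2)^3.

{M3}: invariant factors x - 2, (x - 2)^2.

Matrices are similar if and only if their invariant-factor lists agree; the partition into similarity classes is {M1, M2, M4}, {M3}.

2 classes: {M1, M2, M4}, {M3}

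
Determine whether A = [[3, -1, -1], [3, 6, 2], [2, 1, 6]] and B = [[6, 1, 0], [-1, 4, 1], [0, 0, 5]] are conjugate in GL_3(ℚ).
Yes.

Two matrices over a field are similar if and only if they have the same invariant factors.

Both A and B have characteristic polynomial (x - 5)^3 and minimal polynomial (x - 5)^3. Computing further, both have invariant factors (x - 5)^3. Hence A and B are similar.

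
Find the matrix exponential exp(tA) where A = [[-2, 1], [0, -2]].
A has Jordan form J = [[-2, 1], [0, -2]] with A = PJP^{-1}, so e^{tA} = P e^{tJ} P^{-1}.

For a Jordan block J_k(λ), e^{tJ_k(λ)} = e^{λt} · (I + tN + t^2 N^2/2! + ... + t^{k-1} N^{k-1}/(k-1)!) where N is the nilpotent superdiagonal part.

Assembling the blocks and conjugating back gives the entries of e^{tA} as shown above.

e^{tA} = [[e^{-2*t}, t*e^{-2*t}], [0, e^{-2*t}]]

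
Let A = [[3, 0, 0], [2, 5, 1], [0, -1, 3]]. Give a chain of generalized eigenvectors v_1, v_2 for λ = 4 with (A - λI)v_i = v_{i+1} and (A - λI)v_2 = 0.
We seek v_1 ∈ ker((A - 4I)^2) \ ker(A - 4I), then set v_{i+1} = (A - 4I) v_i.

One such chain is v_1 = [[0, 1, 0]]^T, v_2 = [[0, 1, -1]]^T. Check: (A - 4I) v_2 = [[0, 0, 0]]^T = 0.

v_1 = [[0, 1, 0]]^T, v_2 = [[0, 1, -1]]^T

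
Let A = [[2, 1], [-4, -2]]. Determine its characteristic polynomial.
xI - A = [[x - 2, -1], [4, x + 2]].

Expanding det(xI - A) along the first row:
det(xI - A) = + (x - 2)·det([[x + 2]]) - (-1)·det([[4]]).

Evaluating gives χ_A(x) = x^2.

χ_A(x) = x^2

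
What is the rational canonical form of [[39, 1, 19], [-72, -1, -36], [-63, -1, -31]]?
R = [[0, 0, 12], [1, 0, -16], [0, 1, 7]]

The invariant factors of A (the non-unit diagonal entries of the Smith normal form of xI - A over ℚ[x]) are (x - 3)(x - 2)^2, each dividing the next. The characteristic polynomial is their product, (x - 3)(x - 2)^2.

The rational canonical form is the block-diagonal matrix of companion matrices C(f_i):
R = [[0, 0, 12], [1, 0, -16], [0, 1, 7]].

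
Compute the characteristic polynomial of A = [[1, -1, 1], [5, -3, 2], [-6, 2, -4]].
χ_A(x) = (x + 2)^3

xI - A = [[x - 1, 1, -1], [-5, x + 3, -2], [6, -2, x + 4]].

Expanding det(xI - A) along the first row:
det(xI - A) = + (x - 1)·det([[x + 3, -2], [-2, x + 4]]) - (1)·det([[-5, -2], [6, x + 4]]) + (-1)·det([[-5, x + 3], [6, -2]]).

Evaluating gives χ_A(x) = x^3 + 6x^2 + 12x + 8 = (x + 2)^3.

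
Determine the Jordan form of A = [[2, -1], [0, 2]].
The characteristic polynomial is det(xI - A) = (x - 2)^2, so the eigenvalues are 2 (algebraic multiplicity 2).

For λ = 2: rank(A - 2I) = 1, rank((A - 2I)^2) = 0. The eigenspace has dimension 2 - 1 = 1, so there is 1 Jordan block; the rank sequence gives block sizes [2].

Assembling the blocks gives the Jordan form J above.

J = [[2, 1], [0, 2]]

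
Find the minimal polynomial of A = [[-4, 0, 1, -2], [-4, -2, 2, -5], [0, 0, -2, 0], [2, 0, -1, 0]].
The characteristic polynomial factors as (x + 2)^4. The minimal polynomial is ∏(x - λ)^{k_λ} where k_λ is the size of the largest Jordan block at λ.

For λ = -2: rank(A + 2I) = 2, and the largest Jordan block has size 3 (the smallest k with rank((A + 2I)^k) = rank((A + 2I)^(k+1))).

So m_A(x) = (x + 2)^3.

m_A(x) = (x + 2)^3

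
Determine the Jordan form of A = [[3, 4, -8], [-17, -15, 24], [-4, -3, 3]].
J = [[-3, 1, 0], [0, -3, 1], [0, 0, -3]]

The characteristic polynomial is det(xI - A) = (x + 3)^3, so the eigenvalues are -3 (algebraic multiplicity 3).

For λ = -3: rank(A + 3I) = 2, rank((A + 3I)^2) = 1, rank((A + 3I)^3) = 0. The eigenspace has dimension 3 - 2 = 1, so there is 1 Jordan block; the rank sequence gives block sizes [3].

Assembling the blocks gives the Jordan form J above.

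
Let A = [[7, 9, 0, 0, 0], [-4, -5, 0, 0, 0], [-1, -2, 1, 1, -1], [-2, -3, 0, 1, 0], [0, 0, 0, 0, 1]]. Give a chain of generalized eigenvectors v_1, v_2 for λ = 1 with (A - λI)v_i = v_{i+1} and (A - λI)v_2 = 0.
v_1 = [[-1, 1, 0, 1, 0]]^T, v_2 = [[3, -2, 0, -1, 0]]^T

We seek v_1 ∈ ker((A - I)^2) \ ker(A - I), then set v_{i+1} = (A - I) v_i.

One such chain is v_1 = [[-1, 1, 0, 1, 0]]^T, v_2 = [[3, -2, 0, -1, 0]]^T. Check: (A - I) v_2 = [[0, 0, 0, 0, 0]]^T = 0.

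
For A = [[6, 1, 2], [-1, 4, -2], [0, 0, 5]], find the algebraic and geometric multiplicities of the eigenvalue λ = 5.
algebraic multiplicity 3, geometric multiplicity 2

The characteristic polynomial is (x - 5)^3, so the factor x - 5 appears with exponent 3: the algebraic multiplicity is 3.

rank(A - 5I) = 1, so the eigenspace has dimension 3 - 1 = 2: the geometric multiplicity is 2.

Since 2 < 3, A is not diagonalizable.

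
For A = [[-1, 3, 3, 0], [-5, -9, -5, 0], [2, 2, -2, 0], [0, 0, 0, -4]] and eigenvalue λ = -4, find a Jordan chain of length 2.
We seek v_1 ∈ ker((A + 4I)^2) \ ker(A + 4I), then set v_{i+1} = (A + 4I) v_i.

One such chain is v_1 = [[0, 1, 0, 0]]^T, v_2 = [[3, -5, 2, 0]]^T. Check: (A + 4I) v_2 = [[0, 0, 0, 0]]^T = 0.

v_1 = [[0, 1, 0, 0]]^T, v_2 = [[3, -5, 2, 0]]^T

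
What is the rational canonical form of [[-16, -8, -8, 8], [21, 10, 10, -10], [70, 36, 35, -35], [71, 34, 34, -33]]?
R = [[0, 0, 0, 8], [1, 0, 0, -10], [0, 1, 0, -3], [0, 0, 1, -4]]

The invariant factors of A (the non-unit diagonal entries of the Smith normal form of xI - A over ℚ[x]) are (x + 4)(x^3 + 3x - 2), each dividing the next. The characteristic polynomial is their product, (x + 4)(x^3 + 3x - 2).

The rational canonical form is the block-diagonal matrix of companion matrices C(f_i):
R = [[0, 0, 0, 8], [1, 0, 0, -10], [0, 1, 0, -3], [0, 0, 1, -4]].

Note the characteristic polynomial does not split into linear factors over ℚ, so A has no Jordan form over ℚ; the rational canonical form exists over any field.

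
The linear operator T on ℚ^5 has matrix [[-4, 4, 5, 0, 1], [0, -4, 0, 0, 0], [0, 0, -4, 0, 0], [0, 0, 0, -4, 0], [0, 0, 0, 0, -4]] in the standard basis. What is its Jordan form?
J = [[-4, 1, 0, 0, 0], [0, -4, 0, 0, 0], [0, 0, -4, 0, 0], [0, 0, 0, -4, 0], [0, 0, 0, 0, -4]]

The characteristic polynomial is det(xI - A) = (x + 4)^5, so the eigenvalues are -4 (algebraic multiplicity 5).

For λ = -4: rank(A + 4I) = 1, rank((A + 4I)^2) = 0. The eigenspace has dimension 5 - 1 = 4, so there are 4 Jordan blocks; the rank sequence gives block sizes [2, 1, 1, 1].

Assembling the blocks gives the Jordan form J above.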